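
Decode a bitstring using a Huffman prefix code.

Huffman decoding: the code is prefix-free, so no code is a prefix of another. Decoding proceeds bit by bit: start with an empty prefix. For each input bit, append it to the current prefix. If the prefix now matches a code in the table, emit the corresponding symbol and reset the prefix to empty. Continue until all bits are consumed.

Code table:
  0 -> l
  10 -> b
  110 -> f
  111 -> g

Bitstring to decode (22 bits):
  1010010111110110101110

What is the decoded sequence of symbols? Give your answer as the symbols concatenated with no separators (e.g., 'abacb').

Bit 0: prefix='1' (no match yet)
Bit 1: prefix='10' -> emit 'b', reset
Bit 2: prefix='1' (no match yet)
Bit 3: prefix='10' -> emit 'b', reset
Bit 4: prefix='0' -> emit 'l', reset
Bit 5: prefix='1' (no match yet)
Bit 6: prefix='10' -> emit 'b', reset
Bit 7: prefix='1' (no match yet)
Bit 8: prefix='11' (no match yet)
Bit 9: prefix='111' -> emit 'g', reset
Bit 10: prefix='1' (no match yet)
Bit 11: prefix='11' (no match yet)
Bit 12: prefix='110' -> emit 'f', reset
Bit 13: prefix='1' (no match yet)
Bit 14: prefix='11' (no match yet)
Bit 15: prefix='110' -> emit 'f', reset
Bit 16: prefix='1' (no match yet)
Bit 17: prefix='10' -> emit 'b', reset
Bit 18: prefix='1' (no match yet)
Bit 19: prefix='11' (no match yet)
Bit 20: prefix='111' -> emit 'g', reset
Bit 21: prefix='0' -> emit 'l', reset

Answer: bblbgffbgl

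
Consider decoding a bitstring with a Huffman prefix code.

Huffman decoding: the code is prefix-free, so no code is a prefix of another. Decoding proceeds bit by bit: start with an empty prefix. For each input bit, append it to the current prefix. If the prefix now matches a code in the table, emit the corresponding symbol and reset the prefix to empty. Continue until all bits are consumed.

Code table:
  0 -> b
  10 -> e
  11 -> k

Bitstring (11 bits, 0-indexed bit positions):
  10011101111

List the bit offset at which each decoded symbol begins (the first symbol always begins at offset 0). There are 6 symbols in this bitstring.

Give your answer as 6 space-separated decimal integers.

Bit 0: prefix='1' (no match yet)
Bit 1: prefix='10' -> emit 'e', reset
Bit 2: prefix='0' -> emit 'b', reset
Bit 3: prefix='1' (no match yet)
Bit 4: prefix='11' -> emit 'k', reset
Bit 5: prefix='1' (no match yet)
Bit 6: prefix='10' -> emit 'e', reset
Bit 7: prefix='1' (no match yet)
Bit 8: prefix='11' -> emit 'k', reset
Bit 9: prefix='1' (no match yet)
Bit 10: prefix='11' -> emit 'k', reset

Answer: 0 2 3 5 7 9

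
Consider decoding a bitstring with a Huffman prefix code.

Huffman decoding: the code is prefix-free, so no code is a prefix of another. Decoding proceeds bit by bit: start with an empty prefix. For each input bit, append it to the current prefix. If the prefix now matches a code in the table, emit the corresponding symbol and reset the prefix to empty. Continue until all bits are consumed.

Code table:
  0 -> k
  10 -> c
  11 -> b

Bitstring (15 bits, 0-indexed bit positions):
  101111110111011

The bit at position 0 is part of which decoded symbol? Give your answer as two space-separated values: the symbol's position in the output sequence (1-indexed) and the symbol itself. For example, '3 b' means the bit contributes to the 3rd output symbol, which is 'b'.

Bit 0: prefix='1' (no match yet)
Bit 1: prefix='10' -> emit 'c', reset
Bit 2: prefix='1' (no match yet)
Bit 3: prefix='11' -> emit 'b', reset
Bit 4: prefix='1' (no match yet)

Answer: 1 c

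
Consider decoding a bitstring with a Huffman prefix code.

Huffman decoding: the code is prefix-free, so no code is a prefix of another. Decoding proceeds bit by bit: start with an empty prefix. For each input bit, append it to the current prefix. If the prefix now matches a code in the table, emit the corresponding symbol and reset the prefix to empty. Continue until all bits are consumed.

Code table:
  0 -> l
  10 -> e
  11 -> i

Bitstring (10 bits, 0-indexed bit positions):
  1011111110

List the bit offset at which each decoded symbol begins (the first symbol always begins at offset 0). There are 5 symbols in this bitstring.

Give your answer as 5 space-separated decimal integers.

Answer: 0 2 4 6 8

Derivation:
Bit 0: prefix='1' (no match yet)
Bit 1: prefix='10' -> emit 'e', reset
Bit 2: prefix='1' (no match yet)
Bit 3: prefix='11' -> emit 'i', reset
Bit 4: prefix='1' (no match yet)
Bit 5: prefix='11' -> emit 'i', reset
Bit 6: prefix='1' (no match yet)
Bit 7: prefix='11' -> emit 'i', reset
Bit 8: prefix='1' (no match yet)
Bit 9: prefix='10' -> emit 'e', reset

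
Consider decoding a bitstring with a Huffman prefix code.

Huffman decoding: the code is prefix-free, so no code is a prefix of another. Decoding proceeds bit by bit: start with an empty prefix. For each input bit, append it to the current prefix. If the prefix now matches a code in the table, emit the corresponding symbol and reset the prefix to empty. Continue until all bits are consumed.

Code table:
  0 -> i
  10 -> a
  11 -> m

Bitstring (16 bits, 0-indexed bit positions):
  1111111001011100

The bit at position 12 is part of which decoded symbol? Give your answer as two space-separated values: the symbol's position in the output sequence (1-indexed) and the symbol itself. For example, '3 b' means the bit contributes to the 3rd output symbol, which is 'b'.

Answer: 7 m

Derivation:
Bit 0: prefix='1' (no match yet)
Bit 1: prefix='11' -> emit 'm', reset
Bit 2: prefix='1' (no match yet)
Bit 3: prefix='11' -> emit 'm', reset
Bit 4: prefix='1' (no match yet)
Bit 5: prefix='11' -> emit 'm', reset
Bit 6: prefix='1' (no match yet)
Bit 7: prefix='10' -> emit 'a', reset
Bit 8: prefix='0' -> emit 'i', reset
Bit 9: prefix='1' (no match yet)
Bit 10: prefix='10' -> emit 'a', reset
Bit 11: prefix='1' (no match yet)
Bit 12: prefix='11' -> emit 'm', reset
Bit 13: prefix='1' (no match yet)
Bit 14: prefix='10' -> emit 'a', reset
Bit 15: prefix='0' -> emit 'i', reset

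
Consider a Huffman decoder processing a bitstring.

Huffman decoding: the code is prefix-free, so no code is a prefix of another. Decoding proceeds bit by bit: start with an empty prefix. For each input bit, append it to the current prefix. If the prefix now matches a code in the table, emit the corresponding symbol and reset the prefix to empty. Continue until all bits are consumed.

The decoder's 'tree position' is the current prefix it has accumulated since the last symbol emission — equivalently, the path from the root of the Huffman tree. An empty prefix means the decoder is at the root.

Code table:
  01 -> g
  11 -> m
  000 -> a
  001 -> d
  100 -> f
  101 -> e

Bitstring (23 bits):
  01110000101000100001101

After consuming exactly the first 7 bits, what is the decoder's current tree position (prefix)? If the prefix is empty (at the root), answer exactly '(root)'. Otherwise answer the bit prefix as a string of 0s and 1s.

Answer: (root)

Derivation:
Bit 0: prefix='0' (no match yet)
Bit 1: prefix='01' -> emit 'g', reset
Bit 2: prefix='1' (no match yet)
Bit 3: prefix='11' -> emit 'm', reset
Bit 4: prefix='0' (no match yet)
Bit 5: prefix='00' (no match yet)
Bit 6: prefix='000' -> emit 'a', reset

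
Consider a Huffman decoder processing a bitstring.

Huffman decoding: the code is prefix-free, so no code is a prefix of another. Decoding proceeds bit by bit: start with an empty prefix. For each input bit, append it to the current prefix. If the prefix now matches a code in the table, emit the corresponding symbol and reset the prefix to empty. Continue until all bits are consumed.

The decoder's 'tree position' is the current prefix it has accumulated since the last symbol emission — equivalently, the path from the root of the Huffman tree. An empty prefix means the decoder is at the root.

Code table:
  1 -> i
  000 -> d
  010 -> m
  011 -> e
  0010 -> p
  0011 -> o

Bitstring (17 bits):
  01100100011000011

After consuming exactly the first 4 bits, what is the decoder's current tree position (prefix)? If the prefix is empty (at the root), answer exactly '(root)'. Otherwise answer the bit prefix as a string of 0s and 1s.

Bit 0: prefix='0' (no match yet)
Bit 1: prefix='01' (no match yet)
Bit 2: prefix='011' -> emit 'e', reset
Bit 3: prefix='0' (no match yet)

Answer: 0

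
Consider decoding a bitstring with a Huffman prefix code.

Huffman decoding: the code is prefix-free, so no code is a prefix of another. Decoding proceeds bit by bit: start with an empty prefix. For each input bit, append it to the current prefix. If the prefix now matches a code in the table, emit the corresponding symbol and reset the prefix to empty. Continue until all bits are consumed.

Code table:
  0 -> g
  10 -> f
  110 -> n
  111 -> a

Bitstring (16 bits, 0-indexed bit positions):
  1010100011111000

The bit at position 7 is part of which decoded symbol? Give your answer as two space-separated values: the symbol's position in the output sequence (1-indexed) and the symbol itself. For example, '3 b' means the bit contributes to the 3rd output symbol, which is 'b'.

Bit 0: prefix='1' (no match yet)
Bit 1: prefix='10' -> emit 'f', reset
Bit 2: prefix='1' (no match yet)
Bit 3: prefix='10' -> emit 'f', reset
Bit 4: prefix='1' (no match yet)
Bit 5: prefix='10' -> emit 'f', reset
Bit 6: prefix='0' -> emit 'g', reset
Bit 7: prefix='0' -> emit 'g', reset
Bit 8: prefix='1' (no match yet)
Bit 9: prefix='11' (no match yet)
Bit 10: prefix='111' -> emit 'a', reset
Bit 11: prefix='1' (no match yet)

Answer: 5 g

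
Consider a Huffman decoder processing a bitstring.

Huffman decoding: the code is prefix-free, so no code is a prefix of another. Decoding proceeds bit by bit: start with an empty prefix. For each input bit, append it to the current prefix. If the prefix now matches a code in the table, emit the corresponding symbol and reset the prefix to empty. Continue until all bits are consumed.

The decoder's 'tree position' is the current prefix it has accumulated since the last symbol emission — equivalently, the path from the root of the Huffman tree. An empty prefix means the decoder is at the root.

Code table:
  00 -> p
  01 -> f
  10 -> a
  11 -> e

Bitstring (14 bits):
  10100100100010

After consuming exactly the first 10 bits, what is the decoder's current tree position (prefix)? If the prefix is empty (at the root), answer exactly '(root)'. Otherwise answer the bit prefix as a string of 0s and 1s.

Bit 0: prefix='1' (no match yet)
Bit 1: prefix='10' -> emit 'a', reset
Bit 2: prefix='1' (no match yet)
Bit 3: prefix='10' -> emit 'a', reset
Bit 4: prefix='0' (no match yet)
Bit 5: prefix='01' -> emit 'f', reset
Bit 6: prefix='0' (no match yet)
Bit 7: prefix='00' -> emit 'p', reset
Bit 8: prefix='1' (no match yet)
Bit 9: prefix='10' -> emit 'a', reset

Answer: (root)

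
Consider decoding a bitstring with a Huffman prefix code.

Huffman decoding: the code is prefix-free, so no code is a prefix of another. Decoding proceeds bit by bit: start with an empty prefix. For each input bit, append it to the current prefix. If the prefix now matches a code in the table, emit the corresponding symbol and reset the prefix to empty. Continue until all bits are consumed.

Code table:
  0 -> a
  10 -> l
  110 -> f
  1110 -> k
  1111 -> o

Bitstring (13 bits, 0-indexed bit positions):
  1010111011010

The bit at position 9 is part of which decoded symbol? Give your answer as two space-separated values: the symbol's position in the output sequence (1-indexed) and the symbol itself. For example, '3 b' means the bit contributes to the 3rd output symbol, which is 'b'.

Answer: 4 f

Derivation:
Bit 0: prefix='1' (no match yet)
Bit 1: prefix='10' -> emit 'l', reset
Bit 2: prefix='1' (no match yet)
Bit 3: prefix='10' -> emit 'l', reset
Bit 4: prefix='1' (no match yet)
Bit 5: prefix='11' (no match yet)
Bit 6: prefix='111' (no match yet)
Bit 7: prefix='1110' -> emit 'k', reset
Bit 8: prefix='1' (no match yet)
Bit 9: prefix='11' (no match yet)
Bit 10: prefix='110' -> emit 'f', reset
Bit 11: prefix='1' (no match yet)
Bit 12: prefix='10' -> emit 'l', reset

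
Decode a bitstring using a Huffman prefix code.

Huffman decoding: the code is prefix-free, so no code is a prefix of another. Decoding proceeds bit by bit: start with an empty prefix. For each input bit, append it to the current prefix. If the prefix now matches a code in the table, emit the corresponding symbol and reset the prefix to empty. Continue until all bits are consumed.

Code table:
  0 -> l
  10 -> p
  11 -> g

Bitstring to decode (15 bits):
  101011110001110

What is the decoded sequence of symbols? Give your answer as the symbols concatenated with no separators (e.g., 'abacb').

Bit 0: prefix='1' (no match yet)
Bit 1: prefix='10' -> emit 'p', reset
Bit 2: prefix='1' (no match yet)
Bit 3: prefix='10' -> emit 'p', reset
Bit 4: prefix='1' (no match yet)
Bit 5: prefix='11' -> emit 'g', reset
Bit 6: prefix='1' (no match yet)
Bit 7: prefix='11' -> emit 'g', reset
Bit 8: prefix='0' -> emit 'l', reset
Bit 9: prefix='0' -> emit 'l', reset
Bit 10: prefix='0' -> emit 'l', reset
Bit 11: prefix='1' (no match yet)
Bit 12: prefix='11' -> emit 'g', reset
Bit 13: prefix='1' (no match yet)
Bit 14: prefix='10' -> emit 'p', reset

Answer: ppgglllgp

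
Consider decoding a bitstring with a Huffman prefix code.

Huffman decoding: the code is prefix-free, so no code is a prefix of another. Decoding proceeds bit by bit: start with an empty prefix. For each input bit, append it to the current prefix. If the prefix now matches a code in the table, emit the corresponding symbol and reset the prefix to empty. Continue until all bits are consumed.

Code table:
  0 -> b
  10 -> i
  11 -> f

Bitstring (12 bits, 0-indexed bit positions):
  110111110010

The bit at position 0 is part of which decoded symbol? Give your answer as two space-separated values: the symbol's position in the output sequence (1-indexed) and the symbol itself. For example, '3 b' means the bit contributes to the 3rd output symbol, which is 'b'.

Bit 0: prefix='1' (no match yet)
Bit 1: prefix='11' -> emit 'f', reset
Bit 2: prefix='0' -> emit 'b', reset
Bit 3: prefix='1' (no match yet)
Bit 4: prefix='11' -> emit 'f', reset

Answer: 1 f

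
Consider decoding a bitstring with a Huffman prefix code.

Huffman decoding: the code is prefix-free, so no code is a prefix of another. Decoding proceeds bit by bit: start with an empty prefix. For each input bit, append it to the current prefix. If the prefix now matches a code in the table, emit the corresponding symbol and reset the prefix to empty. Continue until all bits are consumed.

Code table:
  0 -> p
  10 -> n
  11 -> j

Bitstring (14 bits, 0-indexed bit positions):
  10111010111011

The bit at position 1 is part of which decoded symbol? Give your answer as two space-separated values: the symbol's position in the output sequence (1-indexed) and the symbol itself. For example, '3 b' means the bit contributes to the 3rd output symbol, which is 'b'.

Answer: 1 n

Derivation:
Bit 0: prefix='1' (no match yet)
Bit 1: prefix='10' -> emit 'n', reset
Bit 2: prefix='1' (no match yet)
Bit 3: prefix='11' -> emit 'j', reset
Bit 4: prefix='1' (no match yet)
Bit 5: prefix='10' -> emit 'n', reset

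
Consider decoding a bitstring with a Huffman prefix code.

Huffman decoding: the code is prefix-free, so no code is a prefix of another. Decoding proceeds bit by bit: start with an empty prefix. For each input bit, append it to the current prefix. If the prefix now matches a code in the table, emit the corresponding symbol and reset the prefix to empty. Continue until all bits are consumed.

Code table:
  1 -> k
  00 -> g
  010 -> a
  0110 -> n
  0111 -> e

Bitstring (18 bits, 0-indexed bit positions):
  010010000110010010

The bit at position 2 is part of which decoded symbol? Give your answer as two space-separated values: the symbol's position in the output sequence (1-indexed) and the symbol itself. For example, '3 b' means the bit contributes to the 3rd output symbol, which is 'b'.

Bit 0: prefix='0' (no match yet)
Bit 1: prefix='01' (no match yet)
Bit 2: prefix='010' -> emit 'a', reset
Bit 3: prefix='0' (no match yet)
Bit 4: prefix='01' (no match yet)
Bit 5: prefix='010' -> emit 'a', reset
Bit 6: prefix='0' (no match yet)

Answer: 1 a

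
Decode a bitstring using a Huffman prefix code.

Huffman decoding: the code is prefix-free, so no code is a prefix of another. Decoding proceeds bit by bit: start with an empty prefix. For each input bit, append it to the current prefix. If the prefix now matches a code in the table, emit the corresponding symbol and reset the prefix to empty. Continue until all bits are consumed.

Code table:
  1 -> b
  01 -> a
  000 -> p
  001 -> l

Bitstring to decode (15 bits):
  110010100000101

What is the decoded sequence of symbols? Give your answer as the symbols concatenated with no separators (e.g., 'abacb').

Answer: bblapla

Derivation:
Bit 0: prefix='1' -> emit 'b', reset
Bit 1: prefix='1' -> emit 'b', reset
Bit 2: prefix='0' (no match yet)
Bit 3: prefix='00' (no match yet)
Bit 4: prefix='001' -> emit 'l', reset
Bit 5: prefix='0' (no match yet)
Bit 6: prefix='01' -> emit 'a', reset
Bit 7: prefix='0' (no match yet)
Bit 8: prefix='00' (no match yet)
Bit 9: prefix='000' -> emit 'p', reset
Bit 10: prefix='0' (no match yet)
Bit 11: prefix='00' (no match yet)
Bit 12: prefix='001' -> emit 'l', reset
Bit 13: prefix='0' (no match yet)
Bit 14: prefix='01' -> emit 'a', reset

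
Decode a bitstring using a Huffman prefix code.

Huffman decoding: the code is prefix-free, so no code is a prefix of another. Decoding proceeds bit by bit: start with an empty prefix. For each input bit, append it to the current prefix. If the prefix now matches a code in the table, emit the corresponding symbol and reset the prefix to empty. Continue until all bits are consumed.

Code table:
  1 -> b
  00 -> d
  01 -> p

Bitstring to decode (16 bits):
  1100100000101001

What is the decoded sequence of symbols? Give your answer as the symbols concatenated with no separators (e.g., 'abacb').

Answer: bbdbddppdb

Derivation:
Bit 0: prefix='1' -> emit 'b', reset
Bit 1: prefix='1' -> emit 'b', reset
Bit 2: prefix='0' (no match yet)
Bit 3: prefix='00' -> emit 'd', reset
Bit 4: prefix='1' -> emit 'b', reset
Bit 5: prefix='0' (no match yet)
Bit 6: prefix='00' -> emit 'd', reset
Bit 7: prefix='0' (no match yet)
Bit 8: prefix='00' -> emit 'd', reset
Bit 9: prefix='0' (no match yet)
Bit 10: prefix='01' -> emit 'p', reset
Bit 11: prefix='0' (no match yet)
Bit 12: prefix='01' -> emit 'p', reset
Bit 13: prefix='0' (no match yet)
Bit 14: prefix='00' -> emit 'd', reset
Bit 15: prefix='1' -> emit 'b', reset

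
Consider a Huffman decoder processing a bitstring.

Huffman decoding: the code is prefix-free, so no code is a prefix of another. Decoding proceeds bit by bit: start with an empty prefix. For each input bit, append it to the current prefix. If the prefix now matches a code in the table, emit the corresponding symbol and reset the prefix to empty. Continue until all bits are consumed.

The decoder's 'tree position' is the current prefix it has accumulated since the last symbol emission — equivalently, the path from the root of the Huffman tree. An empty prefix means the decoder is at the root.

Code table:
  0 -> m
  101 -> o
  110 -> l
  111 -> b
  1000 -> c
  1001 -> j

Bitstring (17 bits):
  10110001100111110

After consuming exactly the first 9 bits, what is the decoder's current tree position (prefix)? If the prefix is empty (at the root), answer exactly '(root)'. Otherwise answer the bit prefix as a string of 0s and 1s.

Bit 0: prefix='1' (no match yet)
Bit 1: prefix='10' (no match yet)
Bit 2: prefix='101' -> emit 'o', reset
Bit 3: prefix='1' (no match yet)
Bit 4: prefix='10' (no match yet)
Bit 5: prefix='100' (no match yet)
Bit 6: prefix='1000' -> emit 'c', reset
Bit 7: prefix='1' (no match yet)
Bit 8: prefix='11' (no match yet)

Answer: 11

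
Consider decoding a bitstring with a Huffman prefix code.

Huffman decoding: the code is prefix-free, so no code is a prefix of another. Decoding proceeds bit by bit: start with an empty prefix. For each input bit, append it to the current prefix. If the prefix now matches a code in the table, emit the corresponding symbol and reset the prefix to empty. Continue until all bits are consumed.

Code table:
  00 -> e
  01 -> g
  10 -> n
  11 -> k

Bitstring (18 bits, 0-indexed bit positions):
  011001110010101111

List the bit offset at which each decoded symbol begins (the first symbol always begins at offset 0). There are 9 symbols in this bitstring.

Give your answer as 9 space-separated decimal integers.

Answer: 0 2 4 6 8 10 12 14 16

Derivation:
Bit 0: prefix='0' (no match yet)
Bit 1: prefix='01' -> emit 'g', reset
Bit 2: prefix='1' (no match yet)
Bit 3: prefix='10' -> emit 'n', reset
Bit 4: prefix='0' (no match yet)
Bit 5: prefix='01' -> emit 'g', reset
Bit 6: prefix='1' (no match yet)
Bit 7: prefix='11' -> emit 'k', reset
Bit 8: prefix='0' (no match yet)
Bit 9: prefix='00' -> emit 'e', reset
Bit 10: prefix='1' (no match yet)
Bit 11: prefix='10' -> emit 'n', reset
Bit 12: prefix='1' (no match yet)
Bit 13: prefix='10' -> emit 'n', reset
Bit 14: prefix='1' (no match yet)
Bit 15: prefix='11' -> emit 'k', reset
Bit 16: prefix='1' (no match yet)
Bit 17: prefix='11' -> emit 'k', reset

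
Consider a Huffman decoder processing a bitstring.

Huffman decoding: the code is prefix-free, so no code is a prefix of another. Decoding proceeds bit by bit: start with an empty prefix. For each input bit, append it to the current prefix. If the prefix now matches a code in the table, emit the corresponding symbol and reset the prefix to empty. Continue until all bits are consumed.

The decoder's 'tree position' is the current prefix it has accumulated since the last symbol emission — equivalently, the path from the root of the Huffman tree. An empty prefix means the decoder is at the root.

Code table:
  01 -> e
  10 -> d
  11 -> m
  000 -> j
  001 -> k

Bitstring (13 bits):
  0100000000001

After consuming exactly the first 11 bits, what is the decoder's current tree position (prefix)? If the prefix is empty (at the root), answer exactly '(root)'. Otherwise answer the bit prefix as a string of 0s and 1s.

Answer: (root)

Derivation:
Bit 0: prefix='0' (no match yet)
Bit 1: prefix='01' -> emit 'e', reset
Bit 2: prefix='0' (no match yet)
Bit 3: prefix='00' (no match yet)
Bit 4: prefix='000' -> emit 'j', reset
Bit 5: prefix='0' (no match yet)
Bit 6: prefix='00' (no match yet)
Bit 7: prefix='000' -> emit 'j', reset
Bit 8: prefix='0' (no match yet)
Bit 9: prefix='00' (no match yet)
Bit 10: prefix='000' -> emit 'j', reset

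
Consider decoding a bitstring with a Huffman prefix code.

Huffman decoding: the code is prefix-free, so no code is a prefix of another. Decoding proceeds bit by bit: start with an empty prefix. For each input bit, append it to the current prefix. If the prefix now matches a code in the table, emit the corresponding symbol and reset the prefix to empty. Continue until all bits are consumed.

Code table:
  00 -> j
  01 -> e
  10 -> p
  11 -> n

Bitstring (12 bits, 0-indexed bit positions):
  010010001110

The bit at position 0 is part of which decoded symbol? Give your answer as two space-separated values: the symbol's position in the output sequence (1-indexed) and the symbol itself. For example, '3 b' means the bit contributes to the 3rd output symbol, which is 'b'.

Bit 0: prefix='0' (no match yet)
Bit 1: prefix='01' -> emit 'e', reset
Bit 2: prefix='0' (no match yet)
Bit 3: prefix='00' -> emit 'j', reset
Bit 4: prefix='1' (no match yet)

Answer: 1 e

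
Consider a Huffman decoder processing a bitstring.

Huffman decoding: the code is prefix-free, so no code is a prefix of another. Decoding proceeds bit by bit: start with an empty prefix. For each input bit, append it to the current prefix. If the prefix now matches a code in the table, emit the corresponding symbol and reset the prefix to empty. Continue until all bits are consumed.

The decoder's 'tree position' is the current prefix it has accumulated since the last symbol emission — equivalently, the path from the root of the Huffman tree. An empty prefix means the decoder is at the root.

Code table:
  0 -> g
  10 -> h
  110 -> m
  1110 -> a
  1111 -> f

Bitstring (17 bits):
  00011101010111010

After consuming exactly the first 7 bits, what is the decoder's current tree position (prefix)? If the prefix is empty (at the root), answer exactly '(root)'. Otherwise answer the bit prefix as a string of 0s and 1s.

Bit 0: prefix='0' -> emit 'g', reset
Bit 1: prefix='0' -> emit 'g', reset
Bit 2: prefix='0' -> emit 'g', reset
Bit 3: prefix='1' (no match yet)
Bit 4: prefix='11' (no match yet)
Bit 5: prefix='111' (no match yet)
Bit 6: prefix='1110' -> emit 'a', reset

Answer: (root)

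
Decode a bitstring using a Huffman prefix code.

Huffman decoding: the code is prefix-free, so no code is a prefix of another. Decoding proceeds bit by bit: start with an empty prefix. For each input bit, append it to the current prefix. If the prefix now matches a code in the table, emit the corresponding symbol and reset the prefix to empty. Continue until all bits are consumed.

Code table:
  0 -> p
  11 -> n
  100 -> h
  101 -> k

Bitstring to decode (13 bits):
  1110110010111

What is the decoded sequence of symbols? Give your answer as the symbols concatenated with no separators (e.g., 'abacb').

Answer: nkhkn

Derivation:
Bit 0: prefix='1' (no match yet)
Bit 1: prefix='11' -> emit 'n', reset
Bit 2: prefix='1' (no match yet)
Bit 3: prefix='10' (no match yet)
Bit 4: prefix='101' -> emit 'k', reset
Bit 5: prefix='1' (no match yet)
Bit 6: prefix='10' (no match yet)
Bit 7: prefix='100' -> emit 'h', reset
Bit 8: prefix='1' (no match yet)
Bit 9: prefix='10' (no match yet)
Bit 10: prefix='101' -> emit 'k', reset
Bit 11: prefix='1' (no match yet)
Bit 12: prefix='11' -> emit 'n', reset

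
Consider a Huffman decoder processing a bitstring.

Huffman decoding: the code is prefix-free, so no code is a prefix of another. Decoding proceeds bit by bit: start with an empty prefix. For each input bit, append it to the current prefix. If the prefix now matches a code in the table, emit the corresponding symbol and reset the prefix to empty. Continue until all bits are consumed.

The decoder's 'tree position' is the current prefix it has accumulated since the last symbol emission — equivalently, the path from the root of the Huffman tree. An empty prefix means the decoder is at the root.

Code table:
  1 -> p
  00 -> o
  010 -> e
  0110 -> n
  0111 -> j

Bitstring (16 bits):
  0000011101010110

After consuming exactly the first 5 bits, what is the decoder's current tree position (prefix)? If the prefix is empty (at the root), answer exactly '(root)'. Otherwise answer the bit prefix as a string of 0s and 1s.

Answer: 0

Derivation:
Bit 0: prefix='0' (no match yet)
Bit 1: prefix='00' -> emit 'o', reset
Bit 2: prefix='0' (no match yet)
Bit 3: prefix='00' -> emit 'o', reset
Bit 4: prefix='0' (no match yet)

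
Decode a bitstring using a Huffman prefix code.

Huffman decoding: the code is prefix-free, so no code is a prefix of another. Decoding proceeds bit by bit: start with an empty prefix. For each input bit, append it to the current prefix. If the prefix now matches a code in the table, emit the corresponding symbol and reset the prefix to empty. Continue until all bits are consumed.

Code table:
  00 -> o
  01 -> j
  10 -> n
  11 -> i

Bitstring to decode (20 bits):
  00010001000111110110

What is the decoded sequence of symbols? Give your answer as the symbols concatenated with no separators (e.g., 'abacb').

Answer: ojojojiijn

Derivation:
Bit 0: prefix='0' (no match yet)
Bit 1: prefix='00' -> emit 'o', reset
Bit 2: prefix='0' (no match yet)
Bit 3: prefix='01' -> emit 'j', reset
Bit 4: prefix='0' (no match yet)
Bit 5: prefix='00' -> emit 'o', reset
Bit 6: prefix='0' (no match yet)
Bit 7: prefix='01' -> emit 'j', reset
Bit 8: prefix='0' (no match yet)
Bit 9: prefix='00' -> emit 'o', reset
Bit 10: prefix='0' (no match yet)
Bit 11: prefix='01' -> emit 'j', reset
Bit 12: prefix='1' (no match yet)
Bit 13: prefix='11' -> emit 'i', reset
Bit 14: prefix='1' (no match yet)
Bit 15: prefix='11' -> emit 'i', reset
Bit 16: prefix='0' (no match yet)
Bit 17: prefix='01' -> emit 'j', reset
Bit 18: prefix='1' (no match yet)
Bit 19: prefix='10' -> emit 'n', reset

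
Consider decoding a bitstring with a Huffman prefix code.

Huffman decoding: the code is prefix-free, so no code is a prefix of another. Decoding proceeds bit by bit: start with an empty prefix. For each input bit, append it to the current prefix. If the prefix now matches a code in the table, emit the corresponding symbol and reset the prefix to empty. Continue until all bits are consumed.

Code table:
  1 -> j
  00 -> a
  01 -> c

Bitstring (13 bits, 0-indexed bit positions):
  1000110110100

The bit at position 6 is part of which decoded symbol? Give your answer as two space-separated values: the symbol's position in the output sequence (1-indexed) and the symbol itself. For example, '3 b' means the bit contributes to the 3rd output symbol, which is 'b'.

Bit 0: prefix='1' -> emit 'j', reset
Bit 1: prefix='0' (no match yet)
Bit 2: prefix='00' -> emit 'a', reset
Bit 3: prefix='0' (no match yet)
Bit 4: prefix='01' -> emit 'c', reset
Bit 5: prefix='1' -> emit 'j', reset
Bit 6: prefix='0' (no match yet)
Bit 7: prefix='01' -> emit 'c', reset
Bit 8: prefix='1' -> emit 'j', reset
Bit 9: prefix='0' (no match yet)
Bit 10: prefix='01' -> emit 'c', reset

Answer: 5 c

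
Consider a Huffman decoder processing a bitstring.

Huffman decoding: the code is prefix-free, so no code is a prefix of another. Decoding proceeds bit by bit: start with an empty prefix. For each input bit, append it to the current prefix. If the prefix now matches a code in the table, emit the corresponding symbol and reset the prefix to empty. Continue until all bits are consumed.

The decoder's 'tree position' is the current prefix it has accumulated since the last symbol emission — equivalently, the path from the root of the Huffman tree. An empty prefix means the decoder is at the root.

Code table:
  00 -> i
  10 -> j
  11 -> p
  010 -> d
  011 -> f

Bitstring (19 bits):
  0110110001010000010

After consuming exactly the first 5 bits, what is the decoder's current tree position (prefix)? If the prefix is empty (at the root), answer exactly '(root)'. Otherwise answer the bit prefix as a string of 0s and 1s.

Bit 0: prefix='0' (no match yet)
Bit 1: prefix='01' (no match yet)
Bit 2: prefix='011' -> emit 'f', reset
Bit 3: prefix='0' (no match yet)
Bit 4: prefix='01' (no match yet)

Answer: 01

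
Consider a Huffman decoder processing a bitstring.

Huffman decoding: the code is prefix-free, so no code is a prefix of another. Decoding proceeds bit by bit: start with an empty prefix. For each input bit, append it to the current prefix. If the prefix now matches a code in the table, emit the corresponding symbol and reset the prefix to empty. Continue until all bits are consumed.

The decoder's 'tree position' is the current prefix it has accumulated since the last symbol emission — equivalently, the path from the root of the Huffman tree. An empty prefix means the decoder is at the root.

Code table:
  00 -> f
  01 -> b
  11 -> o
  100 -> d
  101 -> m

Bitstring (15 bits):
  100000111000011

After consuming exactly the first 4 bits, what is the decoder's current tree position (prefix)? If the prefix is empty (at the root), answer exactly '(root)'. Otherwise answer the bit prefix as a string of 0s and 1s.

Bit 0: prefix='1' (no match yet)
Bit 1: prefix='10' (no match yet)
Bit 2: prefix='100' -> emit 'd', reset
Bit 3: prefix='0' (no match yet)

Answer: 0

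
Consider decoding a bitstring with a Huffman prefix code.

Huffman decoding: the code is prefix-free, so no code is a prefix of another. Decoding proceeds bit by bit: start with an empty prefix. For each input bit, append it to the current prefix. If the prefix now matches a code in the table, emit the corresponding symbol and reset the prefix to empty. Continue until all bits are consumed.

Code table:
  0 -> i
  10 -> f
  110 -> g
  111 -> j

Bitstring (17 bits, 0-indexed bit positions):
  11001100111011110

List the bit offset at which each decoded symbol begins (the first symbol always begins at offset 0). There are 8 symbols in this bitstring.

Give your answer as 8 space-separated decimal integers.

Bit 0: prefix='1' (no match yet)
Bit 1: prefix='11' (no match yet)
Bit 2: prefix='110' -> emit 'g', reset
Bit 3: prefix='0' -> emit 'i', reset
Bit 4: prefix='1' (no match yet)
Bit 5: prefix='11' (no match yet)
Bit 6: prefix='110' -> emit 'g', reset
Bit 7: prefix='0' -> emit 'i', reset
Bit 8: prefix='1' (no match yet)
Bit 9: prefix='11' (no match yet)
Bit 10: prefix='111' -> emit 'j', reset
Bit 11: prefix='0' -> emit 'i', reset
Bit 12: prefix='1' (no match yet)
Bit 13: prefix='11' (no match yet)
Bit 14: prefix='111' -> emit 'j', reset
Bit 15: prefix='1' (no match yet)
Bit 16: prefix='10' -> emit 'f', reset

Answer: 0 3 4 7 8 11 12 15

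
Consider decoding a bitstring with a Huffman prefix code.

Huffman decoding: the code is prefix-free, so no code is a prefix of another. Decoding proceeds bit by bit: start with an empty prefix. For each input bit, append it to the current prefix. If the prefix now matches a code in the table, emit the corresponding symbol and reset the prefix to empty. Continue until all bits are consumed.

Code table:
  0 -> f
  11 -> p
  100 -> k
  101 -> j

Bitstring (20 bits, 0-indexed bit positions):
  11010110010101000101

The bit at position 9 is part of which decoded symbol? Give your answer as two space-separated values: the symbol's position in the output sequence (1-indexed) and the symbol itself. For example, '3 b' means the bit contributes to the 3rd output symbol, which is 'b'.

Answer: 5 j

Derivation:
Bit 0: prefix='1' (no match yet)
Bit 1: prefix='11' -> emit 'p', reset
Bit 2: prefix='0' -> emit 'f', reset
Bit 3: prefix='1' (no match yet)
Bit 4: prefix='10' (no match yet)
Bit 5: prefix='101' -> emit 'j', reset
Bit 6: prefix='1' (no match yet)
Bit 7: prefix='10' (no match yet)
Bit 8: prefix='100' -> emit 'k', reset
Bit 9: prefix='1' (no match yet)
Bit 10: prefix='10' (no match yet)
Bit 11: prefix='101' -> emit 'j', reset
Bit 12: prefix='0' -> emit 'f', reset
Bit 13: prefix='1' (no match yet)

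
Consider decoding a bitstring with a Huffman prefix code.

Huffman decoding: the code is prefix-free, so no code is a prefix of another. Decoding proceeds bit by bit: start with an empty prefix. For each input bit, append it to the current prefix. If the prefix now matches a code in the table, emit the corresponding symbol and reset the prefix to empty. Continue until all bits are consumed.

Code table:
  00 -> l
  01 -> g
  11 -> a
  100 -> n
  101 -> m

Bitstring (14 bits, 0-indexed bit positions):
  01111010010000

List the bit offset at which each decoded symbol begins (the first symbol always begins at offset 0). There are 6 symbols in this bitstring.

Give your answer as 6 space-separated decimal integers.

Answer: 0 2 4 7 9 12

Derivation:
Bit 0: prefix='0' (no match yet)
Bit 1: prefix='01' -> emit 'g', reset
Bit 2: prefix='1' (no match yet)
Bit 3: prefix='11' -> emit 'a', reset
Bit 4: prefix='1' (no match yet)
Bit 5: prefix='10' (no match yet)
Bit 6: prefix='101' -> emit 'm', reset
Bit 7: prefix='0' (no match yet)
Bit 8: prefix='00' -> emit 'l', reset
Bit 9: prefix='1' (no match yet)
Bit 10: prefix='10' (no match yet)
Bit 11: prefix='100' -> emit 'n', reset
Bit 12: prefix='0' (no match yet)
Bit 13: prefix='00' -> emit 'l', reset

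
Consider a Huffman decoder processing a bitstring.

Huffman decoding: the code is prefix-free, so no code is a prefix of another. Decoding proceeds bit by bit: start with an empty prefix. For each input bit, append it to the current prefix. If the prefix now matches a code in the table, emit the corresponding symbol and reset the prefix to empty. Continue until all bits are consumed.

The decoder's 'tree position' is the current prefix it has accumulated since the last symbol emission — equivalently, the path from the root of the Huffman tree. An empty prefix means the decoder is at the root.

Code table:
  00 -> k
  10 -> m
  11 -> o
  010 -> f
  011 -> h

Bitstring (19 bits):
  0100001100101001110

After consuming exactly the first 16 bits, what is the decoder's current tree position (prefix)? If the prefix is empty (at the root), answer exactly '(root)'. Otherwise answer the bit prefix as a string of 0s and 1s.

Bit 0: prefix='0' (no match yet)
Bit 1: prefix='01' (no match yet)
Bit 2: prefix='010' -> emit 'f', reset
Bit 3: prefix='0' (no match yet)
Bit 4: prefix='00' -> emit 'k', reset
Bit 5: prefix='0' (no match yet)
Bit 6: prefix='01' (no match yet)
Bit 7: prefix='011' -> emit 'h', reset
Bit 8: prefix='0' (no match yet)
Bit 9: prefix='00' -> emit 'k', reset
Bit 10: prefix='1' (no match yet)
Bit 11: prefix='10' -> emit 'm', reset
Bit 12: prefix='1' (no match yet)
Bit 13: prefix='10' -> emit 'm', reset
Bit 14: prefix='0' (no match yet)
Bit 15: prefix='01' (no match yet)

Answer: 01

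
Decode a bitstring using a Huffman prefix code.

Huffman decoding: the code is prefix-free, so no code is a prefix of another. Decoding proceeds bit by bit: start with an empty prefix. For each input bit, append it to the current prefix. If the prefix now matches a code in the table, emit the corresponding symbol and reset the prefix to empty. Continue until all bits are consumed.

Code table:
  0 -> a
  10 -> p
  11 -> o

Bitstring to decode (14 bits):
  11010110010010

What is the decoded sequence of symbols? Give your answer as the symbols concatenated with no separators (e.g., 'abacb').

Bit 0: prefix='1' (no match yet)
Bit 1: prefix='11' -> emit 'o', reset
Bit 2: prefix='0' -> emit 'a', reset
Bit 3: prefix='1' (no match yet)
Bit 4: prefix='10' -> emit 'p', reset
Bit 5: prefix='1' (no match yet)
Bit 6: prefix='11' -> emit 'o', reset
Bit 7: prefix='0' -> emit 'a', reset
Bit 8: prefix='0' -> emit 'a', reset
Bit 9: prefix='1' (no match yet)
Bit 10: prefix='10' -> emit 'p', reset
Bit 11: prefix='0' -> emit 'a', reset
Bit 12: prefix='1' (no match yet)
Bit 13: prefix='10' -> emit 'p', reset

Answer: oapoaapap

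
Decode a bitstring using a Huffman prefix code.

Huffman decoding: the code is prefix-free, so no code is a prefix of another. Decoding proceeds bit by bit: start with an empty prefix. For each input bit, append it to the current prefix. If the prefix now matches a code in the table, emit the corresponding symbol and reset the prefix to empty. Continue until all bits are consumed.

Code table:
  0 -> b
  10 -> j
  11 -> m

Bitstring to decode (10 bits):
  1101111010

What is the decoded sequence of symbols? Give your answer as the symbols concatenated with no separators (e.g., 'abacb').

Bit 0: prefix='1' (no match yet)
Bit 1: prefix='11' -> emit 'm', reset
Bit 2: prefix='0' -> emit 'b', reset
Bit 3: prefix='1' (no match yet)
Bit 4: prefix='11' -> emit 'm', reset
Bit 5: prefix='1' (no match yet)
Bit 6: prefix='11' -> emit 'm', reset
Bit 7: prefix='0' -> emit 'b', reset
Bit 8: prefix='1' (no match yet)
Bit 9: prefix='10' -> emit 'j', reset

Answer: mbmmbj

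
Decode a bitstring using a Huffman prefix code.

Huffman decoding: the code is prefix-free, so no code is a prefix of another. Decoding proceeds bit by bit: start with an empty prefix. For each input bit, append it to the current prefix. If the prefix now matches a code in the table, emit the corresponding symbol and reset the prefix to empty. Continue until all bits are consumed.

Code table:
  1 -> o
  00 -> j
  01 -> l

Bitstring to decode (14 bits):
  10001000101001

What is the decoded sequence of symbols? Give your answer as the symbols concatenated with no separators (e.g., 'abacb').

Bit 0: prefix='1' -> emit 'o', reset
Bit 1: prefix='0' (no match yet)
Bit 2: prefix='00' -> emit 'j', reset
Bit 3: prefix='0' (no match yet)
Bit 4: prefix='01' -> emit 'l', reset
Bit 5: prefix='0' (no match yet)
Bit 6: prefix='00' -> emit 'j', reset
Bit 7: prefix='0' (no match yet)
Bit 8: prefix='01' -> emit 'l', reset
Bit 9: prefix='0' (no match yet)
Bit 10: prefix='01' -> emit 'l', reset
Bit 11: prefix='0' (no match yet)
Bit 12: prefix='00' -> emit 'j', reset
Bit 13: prefix='1' -> emit 'o', reset

Answer: ojljlljo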